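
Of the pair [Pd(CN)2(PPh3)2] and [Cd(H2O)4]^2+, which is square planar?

For [Pd(CN)2(PPh3)2]: Each cyanide is −1; triphenylphosphine is neutral; balancing the 0 overall charge requires Pd(II). Pd sits in group 10, so the d-electron count is 10 − 2 = 8. A 4d d⁸ ion has a large crystal-field splitting; square planar leaves the high-energy d_{x²−y²} orbital empty and maximises CFSE. → square planar.
For [Cd(H2O)4]^2+: Summing ligand charges against the +2 overall charge gives an oxidation state of +2 for cadmium. Cd sits in group 12, so the d-electron count is 12 − 2 = 10. A d¹⁰ ion has no crystal-field stabilisation preference between square planar and tetrahedral, so four ligands adopt the sterically favoured tetrahedral geometry. → tetrahedral.

[Pd(CN)2(PPh3)2]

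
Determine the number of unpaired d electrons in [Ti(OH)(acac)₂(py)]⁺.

Each hydroxide is −1; each acetylacetonate is −1; pyridine is neutral; balancing the +1 overall charge requires Ti(IV).
Group 4 minus oxidation state 4 gives a d⁰ configuration.
Counting donor atoms: 1×hydroxide (monodentate) → 1 donor; 2×acetylacetonate (bidentate) → 4 donors; 1×pyridine (monodentate) → 1 donor. Coordination number = 6.
In an octahedral field the d⁰ configuration is t₂g⁰e_g⁰, giving 0 unpaired electrons.

0 unpaired electrons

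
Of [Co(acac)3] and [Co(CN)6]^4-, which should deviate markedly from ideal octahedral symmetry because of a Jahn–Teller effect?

[Co(CN)6]^4-

[Co(acac)3]: Each acetylacetonate is −1; balancing the 0 overall charge requires Co(III). Cobalt is a group-9 element; Co(III) is therefore d⁶. Co(III) has an exceptionally large octahedral splitting and is low-spin with essentially every ligand except fluoride. The d⁶ configuration leaves the e_g set evenly filled (or empty) — no strong Jahn–Teller driving force.
[Co(CN)6]^4-: Ligand charges: each cyanide is −1. With an overall charge of −4 the cobalt centre must be in the +2 oxidation state. Group 9 minus oxidation state 2 gives a d⁷ configuration. Cyanide is a strong-field ligand (high in the spectrochemical series) for a first-row metal, so the complex is low-spin. The t₂g⁶e_g¹ (low-spin) configuration has an unevenly filled e_g set; the Jahn–Teller theorem predicts a tetragonal distortion (typically axial elongation) to lift the degeneracy.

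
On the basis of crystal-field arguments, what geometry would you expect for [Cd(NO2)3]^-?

Summing ligand charges against the −1 overall charge gives an oxidation state of +2 for cadmium.
Cadmium is a group-12 element; Cd(II) is therefore d¹⁰.
With 3 monodentate ligands the coordination number is 3.
Three ligands around a d¹⁰ centre minimise repulsion in a trigonal-planar arrangement.

trigonal planar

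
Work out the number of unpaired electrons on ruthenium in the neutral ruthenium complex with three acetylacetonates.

Summing ligand charges against the 0 overall charge gives an oxidation state of +3 for ruthenium.
Ruthenium is a group-8 element; Ru(III) is therefore d⁵.
Counting donor atoms: 3×acetylacetonate (bidentate) → 6 donors. Coordination number = 6.
The spin state decides the count: a 4d ion has a large Δₒ and is invariably low-spin.
An octahedral low-spin d⁵ ion is t₂g⁵e_g⁰, giving 1 unpaired electron.

1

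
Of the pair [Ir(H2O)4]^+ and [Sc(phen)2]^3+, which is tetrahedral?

For [Ir(H2O)4]^+: Water is neutral; balancing the +1 overall charge requires Ir(I). Ir sits in group 9, so the d-electron count is 9 − 1 = 8. A 5d d⁸ ion has a large crystal-field splitting; square planar leaves the high-energy d_{x²−y²} orbital empty and maximises CFSE. → square planar.
For [Sc(phen)2]^3+: Ligand charges: 1,10-phenanthroline is neutral. With an overall charge of +3 the scandium centre must be in the +3 oxidation state. Sc sits in group 3, so the d-electron count is 3 − 3 = 0. A d⁰ ion has no crystal-field stabilisation preference between square planar and tetrahedral, so four ligands adopt the sterically favoured tetrahedral geometry. → tetrahedral.

[Sc(phen)2]^3+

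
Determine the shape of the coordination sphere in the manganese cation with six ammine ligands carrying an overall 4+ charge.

octahedral

Ammonia is neutral; balancing the +4 overall charge requires Mn(IV).
Group 7 minus oxidation state 4 gives a d³ configuration.
With 6 monodentate ligands the coordination number is 6.
Six donors around a single metal centre give an octahedral coordination sphere.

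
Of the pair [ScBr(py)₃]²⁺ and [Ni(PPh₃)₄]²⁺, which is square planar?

For [ScBr(py)₃]²⁺: Ligand charges: each bromide is −1; pyridine is neutral. With an overall charge of +2 the scandium centre must be in the +3 oxidation state. Group 3 minus oxidation state 3 gives a d⁰ configuration. A d⁰ ion has no crystal-field stabilisation preference between square planar and tetrahedral, so four ligands adopt the sterically favoured tetrahedral geometry. → tetrahedral.
For [Ni(PPh₃)₄]²⁺: Triphenylphosphine is neutral; balancing the +2 overall charge requires Ni(II). Ni sits in group 10, so the d-electron count is 10 − 2 = 8. Triphenylphosphine is a strong-field ligand (high in the spectrochemical series). A 3d d⁸ ion with strong-field ligands gains enough CFSE to favour square planar over tetrahedral. → square planar.

[Ni(PPh₃)₄]²⁺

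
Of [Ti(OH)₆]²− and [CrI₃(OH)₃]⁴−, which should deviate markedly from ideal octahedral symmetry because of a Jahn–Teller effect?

[Ti(OH)₆]²−: Each hydroxide is −1; balancing the −2 overall charge requires Ti(IV). Ti sits in group 4, so the d-electron count is 4 − 4 = 0. The d⁰ configuration leaves the e_g set evenly filled (or empty) — no strong Jahn–Teller driving force.
[CrI₃(OH)₃]⁴−: Summing ligand charges against the −4 overall charge gives an oxidation state of +2 for chromium. Group 6 minus oxidation state 2 gives a d⁴ configuration. Hydroxide and iodide are weak-field ligands for a first-row metal, so the complex is high-spin. The t₂g³e_g¹ (high-spin) configuration has an unevenly filled e_g set; the Jahn–Teller theorem predicts a tetragonal distortion (typically axial elongation) to lift the degeneracy.

[CrI₃(OH)₃]⁴−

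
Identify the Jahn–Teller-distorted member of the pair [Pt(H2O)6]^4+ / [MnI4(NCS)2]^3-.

[Pt(H2O)6]^4+: Ligand charges: water is neutral. With an overall charge of +4 the platinum centre must be in the +4 oxidation state. Pt sits in group 10, so the d-electron count is 10 − 4 = 6. A 5d ion has a large Δₒ and is invariably low-spin. The d⁶ configuration leaves the e_g set evenly filled (or empty) — no strong Jahn–Teller driving force.
[MnI4(NCS)2]^3-: Summing ligand charges against the −3 overall charge gives an oxidation state of +3 for manganese. Mn sits in group 7, so the d-electron count is 7 − 3 = 4. Iodide and isothiocyanate are weak-field ligands for a first-row metal, so the complex is high-spin. The t₂g³e_g¹ (high-spin) configuration has an unevenly filled e_g set; the Jahn–Teller theorem predicts a tetragonal distortion (typically axial elongation) to lift the degeneracy.

[MnI4(NCS)2]^3-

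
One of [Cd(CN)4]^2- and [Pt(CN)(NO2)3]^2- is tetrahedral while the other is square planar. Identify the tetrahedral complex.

For [Cd(CN)4]^2-: Summing ligand charges against the −2 overall charge gives an oxidation state of +2 for cadmium. Cd sits in group 12, so the d-electron count is 12 − 2 = 10. A d¹⁰ ion has no crystal-field stabilisation preference between square planar and tetrahedral, so four ligands adopt the sterically favoured tetrahedral geometry. → tetrahedral.
For [Pt(CN)(NO2)3]^2-: Ligand charges: each cyanide is −1; each nitro (N-bound nitrite) is −1. With an overall charge of −2 the platinum centre must be in the +2 oxidation state. Group 10 minus oxidation state 2 gives a d⁸ configuration. A 5d d⁸ ion has a large crystal-field splitting; square planar leaves the high-energy d_{x²−y²} orbital empty and maximises CFSE. → square planar.

[Cd(CN)4]^2-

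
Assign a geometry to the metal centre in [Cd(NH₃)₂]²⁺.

Ligand charges: ammonia is neutral. With an overall charge of +2 the cadmium centre must be in the +2 oxidation state.
Group 12 minus oxidation state 2 gives a d¹⁰ configuration.
Coordination number: 2.
A d¹⁰ ion with only two ligands adopts a linear arrangement (sp hybridisation; no CFSE preference).

linear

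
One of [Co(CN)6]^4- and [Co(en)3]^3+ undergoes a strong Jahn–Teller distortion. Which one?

[Co(CN)6]^4-

[Co(CN)6]^4-: Ligand charges: each cyanide is −1. With an overall charge of −4 the cobalt centre must be in the +2 oxidation state. Cobalt is a group-9 element; Co(II) is therefore d⁷. Cyanide is a strong-field ligand (high in the spectrochemical series) for a first-row metal, so the complex is low-spin. The t₂g⁶e_g¹ (low-spin) configuration has an unevenly filled e_g set; the Jahn–Teller theorem predicts a tetragonal distortion (typically axial elongation) to lift the degeneracy.
[Co(en)3]^3+: Ligand charges: ethylenediamine is neutral. With an overall charge of +3 the cobalt centre must be in the +3 oxidation state. Group 9 minus oxidation state 3 gives a d⁶ configuration. Co(III) has an exceptionally large octahedral splitting and is low-spin with essentially every ligand except fluoride. The d⁶ configuration leaves the e_g set evenly filled (or empty) — no strong Jahn–Teller driving force.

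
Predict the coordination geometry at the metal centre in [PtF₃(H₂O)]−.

Summing ligand charges against the −1 overall charge gives an oxidation state of +2 for platinum.
Group 10 minus oxidation state 2 gives a d⁸ configuration.
Coordination number: 4.
A 5d d⁸ ion has a large crystal-field splitting; square planar leaves the high-energy d_{x²−y²} orbital empty and maximises CFSE.

square planar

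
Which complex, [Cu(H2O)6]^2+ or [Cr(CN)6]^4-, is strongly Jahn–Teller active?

[Cu(H2O)6]^2+

[Cu(H2O)6]^2+: Summing ligand charges against the +2 overall charge gives an oxidation state of +2 for copper. Cu sits in group 11, so the d-electron count is 11 − 2 = 9. The t₂g⁶e_g³ configuration has an unevenly filled e_g set; the Jahn–Teller theorem predicts a tetragonal distortion (typically axial elongation) to lift the degeneracy.
[Cr(CN)6]^4-: Each cyanide is −1; balancing the −4 overall charge requires Cr(II). Group 6 minus oxidation state 2 gives a d⁴ configuration. Cyanide is a strong-field ligand (high in the spectrochemical series) for a first-row metal, so the complex is low-spin. The d⁴ configuration leaves the e_g set evenly filled (or empty) — no strong Jahn–Teller driving force.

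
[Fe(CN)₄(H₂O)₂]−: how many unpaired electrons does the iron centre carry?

1 unpaired electron

Each cyanide is −1; water is neutral; balancing the −1 overall charge requires Fe(III).
Iron is a group-8 element; Fe(III) is therefore d⁵.
The spin state decides the count: Cyanide is a strong-field ligand (high in the spectrochemical series) for a first-row metal, so the complex is low-spin.
An octahedral low-spin d⁵ ion is t₂g⁵e_g⁰, giving 1 unpaired electron.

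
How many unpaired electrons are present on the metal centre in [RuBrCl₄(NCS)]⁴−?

0

Each bromide is −1; each chloride is −1; each isothiocyanate is −1; balancing the −4 overall charge requires Ru(II).
Ru sits in group 8, so the d-electron count is 8 − 2 = 6.
The spin state decides the count: a 4d ion has a large Δₒ and is invariably low-spin.
An octahedral low-spin d⁶ ion is t₂g⁶e_g⁰, giving 0 unpaired electrons.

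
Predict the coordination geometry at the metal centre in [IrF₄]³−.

Ligand charges: each fluoride is −1. With an overall charge of −3 the iridium centre must be in the +1 oxidation state.
Iridium is a group-9 element; Ir(I) is therefore d⁸.
With 4 monodentate ligands the coordination number is 4.
A 5d d⁸ ion has a large crystal-field splitting; square planar leaves the high-energy d_{x²−y²} orbital empty and maximises CFSE.

square planar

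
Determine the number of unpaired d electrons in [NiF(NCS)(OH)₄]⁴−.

Each fluoride is −1; each isothiocyanate is −1; each hydroxide is −1; balancing the −4 overall charge requires Ni(II).
Nickel is a group-10 element; Ni(II) is therefore d⁸.
In an octahedral field the d⁸ configuration is t₂g⁶e_g² (only one arrangement possible), giving 2 unpaired electrons.

2 unpaired electrons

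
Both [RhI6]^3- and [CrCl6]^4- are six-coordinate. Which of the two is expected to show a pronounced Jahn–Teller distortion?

[RhI6]^3-: Ligand charges: each iodide is −1. With an overall charge of −3 the rhodium centre must be in the +3 oxidation state. Group 9 minus oxidation state 3 gives a d⁶ configuration. A 4d ion has a large Δₒ and is invariably low-spin. The d⁶ configuration leaves the e_g set evenly filled (or empty) — no strong Jahn–Teller driving force.
[CrCl6]^4-: Ligand charges: each chloride is −1. With an overall charge of −4 the chromium centre must be in the +2 oxidation state. Chromium is a group-6 element; Cr(II) is therefore d⁴. Chloride is a weak-field ligand for a first-row metal, so the complex is high-spin. The t₂g³e_g¹ (high-spin) configuration has an unevenly filled e_g set; the Jahn–Teller theorem predicts a tetragonal distortion (typically axial elongation) to lift the degeneracy.

[CrCl6]^4-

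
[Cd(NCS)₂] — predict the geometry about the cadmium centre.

linear

Summing ligand charges against the 0 overall charge gives an oxidation state of +2 for cadmium.
Cd sits in group 12, so the d-electron count is 12 − 2 = 10.
With 2 monodentate ligands the coordination number is 2.
A d¹⁰ ion with only two ligands adopts a linear arrangement (sp hybridisation; no CFSE preference).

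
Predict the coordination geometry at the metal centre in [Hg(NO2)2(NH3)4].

Summing ligand charges against the 0 overall charge gives an oxidation state of +2 for mercury.
Group 12 minus oxidation state 2 gives a d¹⁰ configuration.
Coordination number: 6.
Six donors around a single metal centre give an octahedral coordination sphere.

octahedral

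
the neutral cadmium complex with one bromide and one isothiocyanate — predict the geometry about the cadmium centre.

Summing ligand charges against the 0 overall charge gives an oxidation state of +2 for cadmium.
Cd sits in group 12, so the d-electron count is 12 − 2 = 10.
Coordination number: 2.
A d¹⁰ ion with only two ligands adopts a linear arrangement (sp hybridisation; no CFSE preference).

linear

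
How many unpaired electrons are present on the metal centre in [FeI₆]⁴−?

4

Ligand charges: each iodide is −1. With an overall charge of −4 the iron centre must be in the +2 oxidation state.
Fe sits in group 8, so the d-electron count is 8 − 2 = 6.
The spin state decides the count: Iodide is a weak-field ligand for a first-row metal, so the complex is high-spin.
An octahedral high-spin d⁶ ion is t₂g⁴e_g², giving 4 unpaired electrons.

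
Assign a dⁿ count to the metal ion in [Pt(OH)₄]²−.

Each hydroxide is −1; balancing the −2 overall charge requires Pt(II).
Platinum is a group-10 element; Pt(II) is therefore d⁸.

d⁸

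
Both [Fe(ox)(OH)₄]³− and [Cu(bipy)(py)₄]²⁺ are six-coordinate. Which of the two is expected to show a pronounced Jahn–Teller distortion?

[Cu(bipy)(py)₄]²⁺

[Fe(ox)(OH)₄]³−: Ligand charges: each oxalate is −2; each hydroxide is −1. With an overall charge of −3 the iron centre must be in the +3 oxidation state. Fe sits in group 8, so the d-electron count is 8 − 3 = 5. Hydroxide and oxalate are weak-field ligands for a first-row metal, so the complex is high-spin. The d⁵ configuration leaves the e_g set evenly filled (or empty) — no strong Jahn–Teller driving force.
[Cu(bipy)(py)₄]²⁺: 2,2′-bipyridine is neutral; pyridine is neutral; balancing the +2 overall charge requires Cu(II). Group 11 minus oxidation state 2 gives a d⁹ configuration. The t₂g⁶e_g³ configuration has an unevenly filled e_g set; the Jahn–Teller theorem predicts a tetragonal distortion (typically axial elongation) to lift the degeneracy.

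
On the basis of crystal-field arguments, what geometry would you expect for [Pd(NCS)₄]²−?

Each isothiocyanate is −1; balancing the −2 overall charge requires Pd(II).
Palladium is a group-10 element; Pd(II) is therefore d⁸.
Coordination number: 4.
A 4d d⁸ ion has a large crystal-field splitting; square planar leaves the high-energy d_{x²−y²} orbital empty and maximises CFSE.

square planar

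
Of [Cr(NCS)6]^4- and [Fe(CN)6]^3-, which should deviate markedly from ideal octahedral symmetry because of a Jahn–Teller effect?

[Cr(NCS)6]^4-

[Cr(NCS)6]^4-: Ligand charges: each isothiocyanate is −1. With an overall charge of −4 the chromium centre must be in the +2 oxidation state. Group 6 minus oxidation state 2 gives a d⁴ configuration. Isothiocyanate is a weak-field ligand for a first-row metal, so the complex is high-spin. The t₂g³e_g¹ (high-spin) configuration has an unevenly filled e_g set; the Jahn–Teller theorem predicts a tetragonal distortion (typically axial elongation) to lift the degeneracy.
[Fe(CN)6]^3-: Ligand charges: each cyanide is −1. With an overall charge of −3 the iron centre must be in the +3 oxidation state. Iron is a group-8 element; Fe(III) is therefore d⁵. Cyanide is a strong-field ligand (high in the spectrochemical series) for a first-row metal, so the complex is low-spin. The d⁵ configuration leaves the e_g set evenly filled (or empty) — no strong Jahn–Teller driving force.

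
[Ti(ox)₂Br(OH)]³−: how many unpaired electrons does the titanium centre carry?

Each oxalate is −2; each bromide is −1; each hydroxide is −1; balancing the −3 overall charge requires Ti(III).
Ti sits in group 4, so the d-electron count is 4 − 3 = 1.
Counting donor atoms: 2×oxalate (bidentate) → 4 donors; 1×bromide (monodentate) → 1 donor; 1×hydroxide (monodentate) → 1 donor. Coordination number = 6.
In an octahedral field the d¹ configuration is t₂g¹e_g⁰ (only one arrangement possible), giving 1 unpaired electron.

1 unpaired electron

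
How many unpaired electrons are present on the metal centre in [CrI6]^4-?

Each iodide is −1; balancing the −4 overall charge requires Cr(II).
Group 6 minus oxidation state 2 gives a d⁴ configuration.
The spin state decides the count: Iodide is a weak-field ligand for a first-row metal, so the complex is high-spin.
An octahedral high-spin d⁴ ion is t₂g³e_g¹, giving 4 unpaired electrons.

4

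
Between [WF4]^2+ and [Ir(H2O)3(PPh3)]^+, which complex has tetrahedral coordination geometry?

[WF4]^2+

For [WF4]^2+: Each fluoride is −1; balancing the +2 overall charge requires W(VI). W sits in group 6, so the d-electron count is 6 − 6 = 0. A d⁰ ion has no crystal-field stabilisation preference between square planar and tetrahedral, so four ligands adopt the sterically favoured tetrahedral geometry. → tetrahedral.
For [Ir(H2O)3(PPh3)]^+: Ligand charges: water is neutral; triphenylphosphine is neutral. With an overall charge of +1 the iridium centre must be in the +1 oxidation state. Ir sits in group 9, so the d-electron count is 9 − 1 = 8. A 5d d⁸ ion has a large crystal-field splitting; square planar leaves the high-energy d_{x²−y²} orbital empty and maximises CFSE. → square planar.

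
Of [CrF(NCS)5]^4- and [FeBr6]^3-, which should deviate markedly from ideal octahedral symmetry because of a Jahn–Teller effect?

[CrF(NCS)5]^4-

[CrF(NCS)5]^4-: Each fluoride is −1; each isothiocyanate is −1; balancing the −4 overall charge requires Cr(II). Chromium is a group-6 element; Cr(II) is therefore d⁴. Fluoride and isothiocyanate are weak-field ligands for a first-row metal, so the complex is high-spin. The t₂g³e_g¹ (high-spin) configuration has an unevenly filled e_g set; the Jahn–Teller theorem predicts a tetragonal distortion (typically axial elongation) to lift the degeneracy.
[FeBr6]^3-: Summing ligand charges against the −3 overall charge gives an oxidation state of +3 for iron. Group 8 minus oxidation state 3 gives a d⁵ configuration. Bromide is a weak-field ligand for a first-row metal, so the complex is high-spin. The d⁵ configuration leaves the e_g set evenly filled (or empty) — no strong Jahn–Teller driving force.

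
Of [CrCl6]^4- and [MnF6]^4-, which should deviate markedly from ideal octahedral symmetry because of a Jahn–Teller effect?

[CrCl6]^4-: Summing ligand charges against the −4 overall charge gives an oxidation state of +2 for chromium. Group 6 minus oxidation state 2 gives a d⁴ configuration. Chloride is a weak-field ligand for a first-row metal, so the complex is high-spin. The t₂g³e_g¹ (high-spin) configuration has an unevenly filled e_g set; the Jahn–Teller theorem predicts a tetragonal distortion (typically axial elongation) to lift the degeneracy.
[MnF6]^4-: Summing ligand charges against the −4 overall charge gives an oxidation state of +2 for manganese. Group 7 minus oxidation state 2 gives a d⁵ configuration. Fluoride is a weak-field ligand for a first-row metal, so the complex is high-spin. The d⁵ configuration leaves the e_g set evenly filled (or empty) — no strong Jahn–Teller driving force.

[CrCl6]^4-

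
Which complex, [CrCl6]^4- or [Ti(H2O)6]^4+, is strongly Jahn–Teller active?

[CrCl6]^4-: Each chloride is −1; balancing the −4 overall charge requires Cr(II). Chromium is a group-6 element; Cr(II) is therefore d⁴. Chloride is a weak-field ligand for a first-row metal, so the complex is high-spin. The t₂g³e_g¹ (high-spin) configuration has an unevenly filled e_g set; the Jahn–Teller theorem predicts a tetragonal distortion (typically axial elongation) to lift the degeneracy.
[Ti(H2O)6]^4+: Summing ligand charges against the +4 overall charge gives an oxidation state of +4 for titanium. Titanium is a group-4 element; Ti(IV) is therefore d⁰. The d⁰ configuration leaves the e_g set evenly filled (or empty) — no strong Jahn–Teller driving force.

[CrCl6]^4-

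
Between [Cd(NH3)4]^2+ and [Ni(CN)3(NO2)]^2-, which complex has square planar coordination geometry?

For [Cd(NH3)4]^2+: Ligand charges: ammonia is neutral. With an overall charge of +2 the cadmium centre must be in the +2 oxidation state. Cd sits in group 12, so the d-electron count is 12 − 2 = 10. A d¹⁰ ion has no crystal-field stabilisation preference between square planar and tetrahedral, so four ligands adopt the sterically favoured tetrahedral geometry. → tetrahedral.
For [Ni(CN)3(NO2)]^2-: Ligand charges: each cyanide is −1; each nitro (N-bound nitrite) is −1. With an overall charge of −2 the nickel centre must be in the +2 oxidation state. Ni sits in group 10, so the d-electron count is 10 − 2 = 8. Cyanide and nitro (N-bound nitrite) are strong-field ligands (high in the spectrochemical series). A 3d d⁸ ion with strong-field ligands gains enough CFSE to favour square planar over tetrahedral. → square planar.

[Ni(CN)3(NO2)]^2-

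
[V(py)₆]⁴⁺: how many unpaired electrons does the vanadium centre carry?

Summing ligand charges against the +4 overall charge gives an oxidation state of +4 for vanadium.
Group 5 minus oxidation state 4 gives a d¹ configuration.
In an octahedral field the d¹ configuration is t₂g¹e_g⁰ (only one arrangement possible), giving 1 unpaired electron.

1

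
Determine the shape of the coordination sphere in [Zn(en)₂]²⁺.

tetrahedral

Ethylenediamine is neutral; balancing the +2 overall charge requires Zn(II).
Zn sits in group 12, so the d-electron count is 12 − 2 = 10.
Counting donor atoms: 2×ethylenediamine (bidentate) → 4 donors. Coordination number = 4.
A d¹⁰ ion has no crystal-field stabilisation preference between square planar and tetrahedral, so four ligands adopt the sterically favoured tetrahedral geometry.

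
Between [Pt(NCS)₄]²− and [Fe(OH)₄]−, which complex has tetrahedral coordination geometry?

[Fe(OH)₄]−

For [Pt(NCS)₄]²−: Ligand charges: each isothiocyanate is −1. With an overall charge of −2 the platinum centre must be in the +2 oxidation state. Platinum is a group-10 element; Pt(II) is therefore d⁸. A 5d d⁸ ion has a large crystal-field splitting; square planar leaves the high-energy d_{x²−y²} orbital empty and maximises CFSE. → square planar.
For [Fe(OH)₄]−: Summing ligand charges against the −1 overall charge gives an oxidation state of +3 for iron. Iron is a group-8 element; Fe(III) is therefore d⁵. A high-spin d⁵ ion has zero CFSE in either geometry, so four ligands adopt the sterically favoured tetrahedral geometry. → tetrahedral.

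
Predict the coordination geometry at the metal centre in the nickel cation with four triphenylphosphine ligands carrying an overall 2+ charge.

square planar

Triphenylphosphine is neutral; balancing the +2 overall charge requires Ni(II).
Ni sits in group 10, so the d-electron count is 10 − 2 = 8.
With 4 monodentate ligands the coordination number is 4.
Triphenylphosphine is a strong-field ligand (high in the spectrochemical series).
A 3d d⁸ ion with strong-field ligands gains enough CFSE to favour square planar over tetrahedral.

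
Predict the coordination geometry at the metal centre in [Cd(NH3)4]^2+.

Summing ligand charges against the +2 overall charge gives an oxidation state of +2 for cadmium.
Cd sits in group 12, so the d-electron count is 12 − 2 = 10.
With 4 monodentate ligands the coordination number is 4.
A d¹⁰ ion has no crystal-field stabilisation preference between square planar and tetrahedral, so four ligands adopt the sterically favoured tetrahedral geometry.

tetrahedral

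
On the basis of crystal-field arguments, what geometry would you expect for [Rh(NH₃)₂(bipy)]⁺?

square planar

Ammonia is neutral; 2,2′-bipyridine is neutral; balancing the +1 overall charge requires Rh(I).
Rh sits in group 9, so the d-electron count is 9 − 1 = 8.
Counting donor atoms: 2×ammonia (monodentate) → 2 donors; 1×2,2′-bipyridine (bidentate) → 2 donors. Coordination number = 4.
A 4d d⁸ ion has a large crystal-field splitting; square planar leaves the high-energy d_{x²−y²} orbital empty and maximises CFSE.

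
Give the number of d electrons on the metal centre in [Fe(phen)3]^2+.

Ligand charges: 1,10-phenanthroline is neutral. With an overall charge of +2 the iron centre must be in the +2 oxidation state.
Group 8 minus oxidation state 2 gives a d⁶ configuration.

d⁶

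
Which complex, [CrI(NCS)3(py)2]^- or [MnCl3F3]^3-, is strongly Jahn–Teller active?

[CrI(NCS)3(py)2]^-: Summing ligand charges against the −1 overall charge gives an oxidation state of +3 for chromium. Cr sits in group 6, so the d-electron count is 6 − 3 = 3. The d³ configuration leaves the e_g set evenly filled (or empty) — no strong Jahn–Teller driving force.
[MnCl3F3]^3-: Summing ligand charges against the −3 overall charge gives an oxidation state of +3 for manganese. Group 7 minus oxidation state 3 gives a d⁴ configuration. Chloride and fluoride are weak-field ligands for a first-row metal, so the complex is high-spin. The t₂g³e_g¹ (high-spin) configuration has an unevenly filled e_g set; the Jahn–Teller theorem predicts a tetragonal distortion (typically axial elongation) to lift the degeneracy.

[MnCl3F3]^3-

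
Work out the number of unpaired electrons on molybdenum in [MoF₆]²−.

Each fluoride is −1; balancing the −2 overall charge requires Mo(IV).
Mo sits in group 6, so the d-electron count is 6 − 4 = 2.
In an octahedral field the d² configuration is t₂g²e_g⁰ (only one arrangement possible), giving 2 unpaired electrons.

2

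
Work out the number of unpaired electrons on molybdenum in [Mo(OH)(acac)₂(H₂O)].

Each hydroxide is −1; each acetylacetonate is −1; water is neutral; balancing the 0 overall charge requires Mo(III).
Group 6 minus oxidation state 3 gives a d³ configuration.
Counting donor atoms: 1×hydroxide (monodentate) → 1 donor; 2×acetylacetonate (bidentate) → 4 donors; 1×water (monodentate) → 1 donor. Coordination number = 6.
In an octahedral field the d³ configuration is t₂g³e_g⁰ (only one arrangement possible), giving 3 unpaired electrons.

3 unpaired electrons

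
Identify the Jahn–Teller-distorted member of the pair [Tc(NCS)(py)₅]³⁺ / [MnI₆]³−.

[MnI₆]³−

[Tc(NCS)(py)₅]³⁺: Ligand charges: each isothiocyanate is −1; pyridine is neutral. With an overall charge of +3 the technetium centre must be in the +4 oxidation state. Group 7 minus oxidation state 4 gives a d³ configuration. The d³ configuration leaves the e_g set evenly filled (or empty) — no strong Jahn–Teller driving force.
[MnI₆]³−: Ligand charges: each iodide is −1. With an overall charge of −3 the manganese centre must be in the +3 oxidation state. Group 7 minus oxidation state 3 gives a d⁴ configuration. Iodide is a weak-field ligand for a first-row metal, so the complex is high-spin. The t₂g³e_g¹ (high-spin) configuration has an unevenly filled e_g set; the Jahn–Teller theorem predicts a tetragonal distortion (typically axial elongation) to lift the degeneracy.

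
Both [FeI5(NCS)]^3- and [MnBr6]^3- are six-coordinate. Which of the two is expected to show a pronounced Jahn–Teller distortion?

[MnBr6]^3-

[FeI5(NCS)]^3-: Each iodide is −1; each isothiocyanate is −1; balancing the −3 overall charge requires Fe(III). Iron is a group-8 element; Fe(III) is therefore d⁵. Iodide and isothiocyanate are weak-field ligands for a first-row metal, so the complex is high-spin. The d⁵ configuration leaves the e_g set evenly filled (or empty) — no strong Jahn–Teller driving force.
[MnBr6]^3-: Summing ligand charges against the −3 overall charge gives an oxidation state of +3 for manganese. Manganese is a group-7 element; Mn(III) is therefore d⁴. Bromide is a weak-field ligand for a first-row metal, so the complex is high-spin. The t₂g³e_g¹ (high-spin) configuration has an unevenly filled e_g set; the Jahn–Teller theorem predicts a tetragonal distortion (typically axial elongation) to lift the degeneracy.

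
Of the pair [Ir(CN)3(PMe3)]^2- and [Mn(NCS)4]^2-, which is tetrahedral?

[Mn(NCS)4]^2-

For [Ir(CN)3(PMe3)]^2-: Ligand charges: each cyanide is −1; trimethylphosphine is neutral. With an overall charge of −2 the iridium centre must be in the +1 oxidation state. Ir sits in group 9, so the d-electron count is 9 − 1 = 8. A 5d d⁸ ion has a large crystal-field splitting; square planar leaves the high-energy d_{x²−y²} orbital empty and maximises CFSE. → square planar.
For [Mn(NCS)4]^2-: Summing ligand charges against the −2 overall charge gives an oxidation state of +2 for manganese. Group 7 minus oxidation state 2 gives a d⁵ configuration. A high-spin d⁵ ion has zero CFSE in either geometry, so four ligands adopt the sterically favoured tetrahedral geometry. → tetrahedral.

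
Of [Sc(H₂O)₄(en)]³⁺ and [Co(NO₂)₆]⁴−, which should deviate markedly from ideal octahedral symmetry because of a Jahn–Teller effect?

[Sc(H₂O)₄(en)]³⁺: Ligand charges: water is neutral; ethylenediamine is neutral. With an overall charge of +3 the scandium centre must be in the +3 oxidation state. Scandium is a group-3 element; Sc(III) is therefore d⁰. The d⁰ configuration leaves the e_g set evenly filled (or empty) — no strong Jahn–Teller driving force.
[Co(NO₂)₆]⁴−: Summing ligand charges against the −4 overall charge gives an oxidation state of +2 for cobalt. Cobalt is a group-9 element; Co(II) is therefore d⁷. Nitro (N-bound nitrite) is a strong-field ligand (high in the spectrochemical series) for a first-row metal, so the complex is low-spin. The t₂g⁶e_g¹ (low-spin) configuration has an unevenly filled e_g set; the Jahn–Teller theorem predicts a tetragonal distortion (typically axial elongation) to lift the degeneracy.

[Co(NO₂)₆]⁴−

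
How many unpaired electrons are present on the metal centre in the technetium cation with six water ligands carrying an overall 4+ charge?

3 unpaired electrons

Ligand charges: water is neutral. With an overall charge of +4 the technetium centre must be in the +4 oxidation state.
Tc sits in group 7, so the d-electron count is 7 − 4 = 3.
In an octahedral field the d³ configuration is t₂g³e_g⁰ (only one arrangement possible), giving 3 unpaired electrons.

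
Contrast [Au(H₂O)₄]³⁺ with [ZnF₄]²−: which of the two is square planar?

For [Au(H₂O)₄]³⁺: Summing ligand charges against the +3 overall charge gives an oxidation state of +3 for gold. Au sits in group 11, so the d-electron count is 11 − 3 = 8. A 5d d⁸ ion has a large crystal-field splitting; square planar leaves the high-energy d_{x²−y²} orbital empty and maximises CFSE. → square planar.
For [ZnF₄]²−: Each fluoride is −1; balancing the −2 overall charge requires Zn(II). Group 12 minus oxidation state 2 gives a d¹⁰ configuration. A d¹⁰ ion has no crystal-field stabilisation preference between square planar and tetrahedral, so four ligands adopt the sterically favoured tetrahedral geometry. → tetrahedral.

[Au(H₂O)₄]³⁺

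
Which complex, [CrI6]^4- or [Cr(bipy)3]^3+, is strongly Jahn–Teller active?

[CrI6]^4-

[CrI6]^4-: Each iodide is −1; balancing the −4 overall charge requires Cr(II). Group 6 minus oxidation state 2 gives a d⁴ configuration. Iodide is a weak-field ligand for a first-row metal, so the complex is high-spin. The t₂g³e_g¹ (high-spin) configuration has an unevenly filled e_g set; the Jahn–Teller theorem predicts a tetragonal distortion (typically axial elongation) to lift the degeneracy.
[Cr(bipy)3]^3+: Summing ligand charges against the +3 overall charge gives an oxidation state of +3 for chromium. Group 6 minus oxidation state 3 gives a d³ configuration. The d³ configuration leaves the e_g set evenly filled (or empty) — no strong Jahn–Teller driving force.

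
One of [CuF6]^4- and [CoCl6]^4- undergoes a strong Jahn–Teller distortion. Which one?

[CuF6]^4-

[CuF6]^4-: Each fluoride is −1; balancing the −4 overall charge requires Cu(II). Copper is a group-11 element; Cu(II) is therefore d⁹. The t₂g⁶e_g³ configuration has an unevenly filled e_g set; the Jahn–Teller theorem predicts a tetragonal distortion (typically axial elongation) to lift the degeneracy.
[CoCl6]^4-: Each chloride is −1; balancing the −4 overall charge requires Co(II). Cobalt is a group-9 element; Co(II) is therefore d⁷. Chloride is a weak-field ligand for a first-row metal, so the complex is high-spin. The d⁷ configuration leaves the e_g set evenly filled (or empty) — no strong Jahn–Teller driving force.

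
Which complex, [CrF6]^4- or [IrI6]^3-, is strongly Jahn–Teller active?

[CrF6]^4-: Each fluoride is −1; balancing the −4 overall charge requires Cr(II). Chromium is a group-6 element; Cr(II) is therefore d⁴. Fluoride is a weak-field ligand for a first-row metal, so the complex is high-spin. The t₂g³e_g¹ (high-spin) configuration has an unevenly filled e_g set; the Jahn–Teller theorem predicts a tetragonal distortion (typically axial elongation) to lift the degeneracy.
[IrI6]^3-: Ligand charges: each iodide is −1. With an overall charge of −3 the iridium centre must be in the +3 oxidation state. Group 9 minus oxidation state 3 gives a d⁶ configuration. A 5d ion has a large Δₒ and is invariably low-spin. The d⁶ configuration leaves the e_g set evenly filled (or empty) — no strong Jahn–Teller driving force.

[CrF6]^4-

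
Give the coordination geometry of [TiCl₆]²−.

Each chloride is −1; balancing the −2 overall charge requires Ti(IV).
Ti sits in group 4, so the d-electron count is 4 − 4 = 0.
Coordination number: 6.
Six donors around a single metal centre give an octahedral coordination sphere.

octahedral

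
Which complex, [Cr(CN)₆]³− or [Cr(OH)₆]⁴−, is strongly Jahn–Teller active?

[Cr(OH)₆]⁴−

[Cr(CN)₆]³−: Summing ligand charges against the −3 overall charge gives an oxidation state of +3 for chromium. Chromium is a group-6 element; Cr(III) is therefore d³. The d³ configuration leaves the e_g set evenly filled (or empty) — no strong Jahn–Teller driving force.
[Cr(OH)₆]⁴−: Each hydroxide is −1; balancing the −4 overall charge requires Cr(II). Cr sits in group 6, so the d-electron count is 6 − 2 = 4. Hydroxide is a weak-field ligand for a first-row metal, so the complex is high-spin. The t₂g³e_g¹ (high-spin) configuration has an unevenly filled e_g set; the Jahn–Teller theorem predicts a tetragonal distortion (typically axial elongation) to lift the degeneracy.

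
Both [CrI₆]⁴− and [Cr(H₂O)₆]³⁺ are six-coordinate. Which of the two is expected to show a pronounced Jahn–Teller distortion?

[CrI₆]⁴−: Each iodide is −1; balancing the −4 overall charge requires Cr(II). Cr sits in group 6, so the d-electron count is 6 − 2 = 4. Iodide is a weak-field ligand for a first-row metal, so the complex is high-spin. The t₂g³e_g¹ (high-spin) configuration has an unevenly filled e_g set; the Jahn–Teller theorem predicts a tetragonal distortion (typically axial elongation) to lift the degeneracy.
[Cr(H₂O)₆]³⁺: Water is neutral; balancing the +3 overall charge requires Cr(III). Cr sits in group 6, so the d-electron count is 6 − 3 = 3. The d³ configuration leaves the e_g set evenly filled (or empty) — no strong Jahn–Teller driving force.

[CrI₆]⁴−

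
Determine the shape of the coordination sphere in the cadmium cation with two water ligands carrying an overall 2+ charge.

Summing ligand charges against the +2 overall charge gives an oxidation state of +2 for cadmium.
Cadmium is a group-12 element; Cd(II) is therefore d¹⁰.
Coordination number: 2.
A d¹⁰ ion with only two ligands adopts a linear arrangement (sp hybridisation; no CFSE preference).

linear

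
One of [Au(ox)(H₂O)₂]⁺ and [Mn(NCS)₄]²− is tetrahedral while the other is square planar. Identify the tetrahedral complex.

[Mn(NCS)₄]²−

For [Au(ox)(H₂O)₂]⁺: Each oxalate is −2; water is neutral; balancing the +1 overall charge requires Au(III). Group 11 minus oxidation state 3 gives a d⁸ configuration. A 5d d⁸ ion has a large crystal-field splitting; square planar leaves the high-energy d_{x²−y²} orbital empty and maximises CFSE. → square planar.
For [Mn(NCS)₄]²−: Summing ligand charges against the −2 overall charge gives an oxidation state of +2 for manganese. Manganese is a group-7 element; Mn(II) is therefore d⁵. A high-spin d⁵ ion has zero CFSE in either geometry, so four ligands adopt the sterically favoured tetrahedral geometry. → tetrahedral.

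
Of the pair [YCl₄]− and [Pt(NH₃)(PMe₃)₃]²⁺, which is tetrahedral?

[YCl₄]−

For [YCl₄]−: Ligand charges: each chloride is −1. With an overall charge of −1 the yttrium centre must be in the +3 oxidation state. Yttrium is a group-3 element; Y(III) is therefore d⁰. A d⁰ ion has no crystal-field stabilisation preference between square planar and tetrahedral, so four ligands adopt the sterically favoured tetrahedral geometry. → tetrahedral.
For [Pt(NH₃)(PMe₃)₃]²⁺: Ammonia is neutral; trimethylphosphine is neutral; balancing the +2 overall charge requires Pt(II). Platinum is a group-10 element; Pt(II) is therefore d⁸. A 5d d⁸ ion has a large crystal-field splitting; square planar leaves the high-energy d_{x²−y²} orbital empty and maximises CFSE. → square planar.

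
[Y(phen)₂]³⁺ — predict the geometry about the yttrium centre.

Ligand charges: 1,10-phenanthroline is neutral. With an overall charge of +3 the yttrium centre must be in the +3 oxidation state.
Yttrium is a group-3 element; Y(III) is therefore d⁰.
Counting donor atoms: 2×1,10-phenanthroline (bidentate) → 4 donors. Coordination number = 4.
A d⁰ ion has no crystal-field stabilisation preference between square planar and tetrahedral, so four ligands adopt the sterically favoured tetrahedral geometry.

tetrahedral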